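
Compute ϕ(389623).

Prime factorization: 389623 = 13 × 17 × 41 × 43.
φ(13) = 13 − 1 = 12.
φ(17) = 17 − 1 = 16.
φ(41) = 41 − 1 = 40.
φ(43) = 43 − 1 = 42.
Since φ is multiplicative, φ(389623) = 12 · 16 · 40 · 42 = 322560.

322560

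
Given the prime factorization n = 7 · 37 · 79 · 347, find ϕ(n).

5829408

φ(7099967) = 7099967 · (1 − 1/7) · (1 − 1/37) · (1 − 1/79) · (1 − 1/347)
       = 7099967 · 5829408/7099967 = 5829408.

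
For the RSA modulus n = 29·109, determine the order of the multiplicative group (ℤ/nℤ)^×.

3024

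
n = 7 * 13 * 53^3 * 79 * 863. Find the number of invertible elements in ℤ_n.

707114019456

φ(923648837839) = 923648837839 · (1 − 1/7) · (1 − 1/13) · (1 − 1/53) · (1 − 1/79) · (1 − 1/863)
       = 923648837839 · 251731584/328817671 = 707114019456.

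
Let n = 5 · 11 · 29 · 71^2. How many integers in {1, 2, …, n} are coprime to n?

5566400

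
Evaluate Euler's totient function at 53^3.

φ(53^3) = 53^3 − 53^2 = 148877 − 2809 = 146068.

146068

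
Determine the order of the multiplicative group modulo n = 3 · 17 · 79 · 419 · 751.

φ(3) = 3 − 1 = 2.
φ(17) = 17 − 1 = 16.
φ(79) = 79 − 1 = 78.
φ(419) = 419 − 1 = 418.
φ(751) = 751 − 1 = 750.
φ(1267801401) = 2 × 16 × 78 × 418 × 750 = 782496000.

782496000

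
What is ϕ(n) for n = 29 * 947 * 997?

26382048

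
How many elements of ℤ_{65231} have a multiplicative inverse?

60480

Prime factorization: 65231 = 37 · 41 · 43.
φ(37) = 37 − 1 = 36.
φ(41) = 41 − 1 = 40.
φ(43) = 43 − 1 = 42.
Multiply: 36 · 40 · 42 = 60480.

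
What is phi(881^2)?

φ(881^2) = 881^2 − 881^1 = 776161 − 881 = 775280.

775280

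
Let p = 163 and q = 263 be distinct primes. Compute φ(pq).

42444

φ(42869) = 42869 · (1 − 1/163) · (1 − 1/263)
       = 42869 · 42444/42869 = 42444.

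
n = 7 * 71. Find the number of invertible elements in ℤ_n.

φ(7) = 7 − 1 = 6.
φ(71) = 71 − 1 = 70.
φ(497) = 6 × 70 = 420.

420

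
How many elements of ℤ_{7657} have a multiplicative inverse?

First factor: 7657 = 13 * 19 * 31.
φ(13) = 13 − 1 = 12.
φ(19) = 19 − 1 = 18.
φ(31) = 31 − 1 = 30.
φ(7657) = 12 × 18 × 30 = 6480.

6480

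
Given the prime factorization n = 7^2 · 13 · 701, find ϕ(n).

352800

φ(7^2) = 7^1·(7−1) = 7·6 = 42.
φ(13) = 13 − 1 = 12.
φ(701) = 701 − 1 = 700.
φ(446537) = 42 × 12 × 700 = 352800.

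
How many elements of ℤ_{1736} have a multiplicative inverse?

720

1736 = 2^3 * 7 * 31.
φ(1736) = 1736 · (1 − 1/2) · (1 − 1/7) · (1 − 1/31)
       = 1736 · 180/434 = 720.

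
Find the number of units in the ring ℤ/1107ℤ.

Prime factorization: 1107 = 3**3 × 41.
φ(1107) = 1107 · (1 − 1/3) · (1 − 1/41)
       = 1107 · 80/123 = 720.

720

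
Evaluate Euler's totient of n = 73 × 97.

φ(7081) = 7081 · (1 − 1/73) · (1 − 1/97)
       = 7081 · 6912/7081 = 6912.

6912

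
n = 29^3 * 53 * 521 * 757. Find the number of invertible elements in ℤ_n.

481373867520

φ(509804266949) = 509804266949 · (1 − 1/29) · (1 − 1/53) · (1 − 1/521) · (1 − 1/757)
       = 509804266949 · 572382720/606188189 = 481373867520.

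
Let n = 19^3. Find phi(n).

6498

φ(19^3) = 19^3 − 19^2 = 6859 − 361 = 6498.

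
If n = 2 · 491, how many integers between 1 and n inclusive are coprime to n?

φ(982) = 982 · (1 − 1/2) · (1 − 1/491)
       = 982 · 490/982 = 490.

490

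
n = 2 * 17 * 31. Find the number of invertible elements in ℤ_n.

480

φ(2) = 2 − 1 = 1.
φ(17) = 17 − 1 = 16.
φ(31) = 31 − 1 = 30.
Since φ is multiplicative, φ(1054) = 1 · 16 · 30 = 480.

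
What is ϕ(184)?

Prime factorization: 184 = 2^3 · 23.
φ(184) = 184 · (1 − 1/2) · (1 − 1/23)
       = 184 · 22/46 = 88.

88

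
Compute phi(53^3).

φ(53^3) = 53^2·(53−1) = 2809·52 = 146068.

146068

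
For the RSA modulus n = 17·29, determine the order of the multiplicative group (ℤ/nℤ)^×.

448

φ(493) = 493 · (1 − 1/17) · (1 − 1/29)
       = 493 · 448/493 = 448.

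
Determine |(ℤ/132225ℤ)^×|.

Factor 132225: 132225 = 3 · 5**2 · 41 · 43.
φ(3) = 3 − 1 = 2.
φ(5^2) = 5^1·(5−1) = 5·4 = 20.
φ(41) = 41 − 1 = 40.
φ(43) = 43 − 1 = 42.
Multiply: 2 · 20 · 40 · 42 = 67200.

67200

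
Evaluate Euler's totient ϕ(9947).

9947 = 7**3 · 29.
φ(7^3) = 7^2·(7−1) = 49·6 = 294.
φ(29) = 29 − 1 = 28.
φ(9947) = 294 × 28 = 8232.

8232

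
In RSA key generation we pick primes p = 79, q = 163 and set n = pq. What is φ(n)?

φ(12877) = 12877 · (1 − 1/79) · (1 − 1/163)
       = 12877 · 12636/12877 = 12636.

12636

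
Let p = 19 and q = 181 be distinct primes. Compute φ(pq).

3240

For distinct primes, φ(pq) = (p−1)(q−1) = 18 × 180 = 3240.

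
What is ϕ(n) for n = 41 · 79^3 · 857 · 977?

φ(41) = 41 − 1 = 40.
φ(79^3) = 79^2·(79−1) = 6241·78 = 486798.
φ(857) = 857 − 1 = 856.
φ(977) = 977 − 1 = 976.
φ(16925461382111) = 40 × 486798 × 856 × 976 = 16267932395520.

16267932395520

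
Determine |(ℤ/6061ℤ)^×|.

Prime factorization: 6061 = 11 × 19 × 29.
φ(11) = 11 − 1 = 10.
φ(19) = 19 − 1 = 18.
φ(29) = 29 − 1 = 28.
φ(6061) = 10 × 18 × 28 = 5040.

5040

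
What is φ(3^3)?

18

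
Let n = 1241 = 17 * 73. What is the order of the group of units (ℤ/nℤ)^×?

1152

φ(17) = 17 − 1 = 16.
φ(73) = 73 − 1 = 72.
Multiply: 16 · 72 = 1152.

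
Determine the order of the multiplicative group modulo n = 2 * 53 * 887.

46072

φ(94022) = 94022 · (1 − 1/2) · (1 − 1/53) · (1 − 1/887)
       = 94022 · 46072/94022 = 46072.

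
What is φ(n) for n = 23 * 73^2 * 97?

φ(23) = 23 − 1 = 22.
φ(73^2) = 73^2 − 73^1 = 5329 − 73 = 5256.
φ(97) = 97 − 1 = 96.
φ(11888999) = 22 × 5256 × 96 = 11100672.

11100672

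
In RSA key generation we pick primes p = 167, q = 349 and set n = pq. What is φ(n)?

For distinct primes, φ(pq) = (p−1)(q−1) = 166 × 348 = 57768.

57768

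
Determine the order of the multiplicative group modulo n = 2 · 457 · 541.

φ(494474) = 494474 · (1 − 1/2) · (1 − 1/457) · (1 − 1/541)
       = 494474 · 246240/494474 = 246240.

246240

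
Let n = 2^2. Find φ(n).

φ(2^2) = 2^2 − 2^1 = 4 − 2 = 2.

2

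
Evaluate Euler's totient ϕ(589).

Factor 589: 589 = 19 × 31.
φ(589) = 589 · (1 − 1/19) · (1 − 1/31)
       = 589 · 540/589 = 540.

540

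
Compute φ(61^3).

223260

φ(61^3) = 61^3 − 61^2 = 226981 − 3721 = 223260.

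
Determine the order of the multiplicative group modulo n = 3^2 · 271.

φ(3^2) = 3^1·(3−1) = 3·2 = 6.
φ(271) = 271 − 1 = 270.
φ(2439) = 6 × 270 = 1620.

1620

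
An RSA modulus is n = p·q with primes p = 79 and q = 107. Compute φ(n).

φ(pq) = (p−1)(q−1) = 78 · 106 = 8268.

8268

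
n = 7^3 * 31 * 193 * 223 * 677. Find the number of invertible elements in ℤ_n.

254137927680

φ(309818006099) = 309818006099 · (1 − 1/7) · (1 − 1/31) · (1 − 1/193) · (1 − 1/223) · (1 − 1/677)
       = 309818006099 · 5186488320/6322816451 = 254137927680.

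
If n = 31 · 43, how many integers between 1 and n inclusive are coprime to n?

1260

φ(31) = 31 − 1 = 30.
φ(43) = 43 − 1 = 42.
Multiply: 30 · 42 = 1260.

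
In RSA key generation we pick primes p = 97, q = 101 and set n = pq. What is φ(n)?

For distinct primes, φ(pq) = (p−1)(q−1) = 96 × 100 = 9600.

9600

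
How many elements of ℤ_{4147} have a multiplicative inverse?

3360

4147 = 11 × 13 × 29.
φ(4147) = 4147 · (1 − 1/11) · (1 − 1/13) · (1 − 1/29)
       = 4147 · 3360/4147 = 3360.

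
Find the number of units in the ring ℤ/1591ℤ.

1591 = 37 · 43.
φ(1591) = 1591 · (1 − 1/37) · (1 − 1/43)
       = 1591 · 1512/1591 = 1512.

1512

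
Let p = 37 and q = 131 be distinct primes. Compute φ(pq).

4680

φ(pq) = (p−1)(q−1) = 36 · 130 = 4680.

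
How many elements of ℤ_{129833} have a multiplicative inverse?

First factor: 129833 = 11**2 · 29 · 37.
φ(11^2) = 11^1·(11−1) = 11·10 = 110.
φ(29) = 29 − 1 = 28.
φ(37) = 37 − 1 = 36.
Multiply: 110 · 28 · 36 = 110880.

110880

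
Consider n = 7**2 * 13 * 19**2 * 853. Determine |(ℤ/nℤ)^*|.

φ(7^2) = 7^1·(7−1) = 7·6 = 42.
φ(13) = 13 − 1 = 12.
φ(19^2) = 19^2 − 19^1 = 361 − 19 = 342.
φ(853) = 853 − 1 = 852.
Since φ is multiplicative, φ(196153321) = 42 · 12 · 342 · 852 = 146857536.

146857536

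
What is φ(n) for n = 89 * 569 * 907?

φ(45931387) = 45931387 · (1 − 1/89) · (1 − 1/569) · (1 − 1/907)
       = 45931387 · 45285504/45931387 = 45285504.

45285504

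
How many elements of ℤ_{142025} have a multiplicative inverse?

Prime factorization: 142025 = 5**2 · 13 · 19 · 23.
φ(142025) = 142025 · (1 − 1/5) · (1 − 1/13) · (1 − 1/19) · (1 − 1/23)
       = 142025 · 19008/28405 = 95040.

95040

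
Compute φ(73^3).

383688

φ(73^3) = 73^3 − 73^2 = 389017 − 5329 = 383688.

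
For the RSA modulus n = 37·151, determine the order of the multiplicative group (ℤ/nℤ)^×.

φ(pq) = (p−1)(q−1) = 36 · 150 = 5400.

5400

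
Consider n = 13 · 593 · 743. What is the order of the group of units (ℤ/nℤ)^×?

5271168

φ(5727787) = 5727787 · (1 − 1/13) · (1 − 1/593) · (1 − 1/743)
       = 5727787 · 5271168/5727787 = 5271168.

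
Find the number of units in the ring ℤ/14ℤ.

6

14 = 2 * 7.
φ(14) = 14 · (1 − 1/2) · (1 − 1/7)
       = 14 · 6/14 = 6.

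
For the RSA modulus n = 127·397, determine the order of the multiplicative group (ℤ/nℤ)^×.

49896

φ(127) = 127 − 1 = 126.
φ(397) = 397 − 1 = 396.
Multiply: 126 · 396 = 49896.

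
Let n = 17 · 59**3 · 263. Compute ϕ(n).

846356416

φ(17) = 17 − 1 = 16.
φ(59^3) = 59^3 − 59^2 = 205379 − 3481 = 201898.
φ(263) = 263 − 1 = 262.
Multiply: 16 · 201898 · 262 = 846356416.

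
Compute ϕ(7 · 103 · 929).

567936

φ(7) = 7 − 1 = 6.
φ(103) = 103 − 1 = 102.
φ(929) = 929 − 1 = 928.
Since φ is multiplicative, φ(669809) = 6 · 102 · 928 = 567936.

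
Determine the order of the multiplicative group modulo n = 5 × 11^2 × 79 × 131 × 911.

φ(5) = 5 − 1 = 4.
φ(11^2) = 11^1·(11−1) = 11·10 = 110.
φ(79) = 79 − 1 = 78.
φ(131) = 131 − 1 = 130.
φ(911) = 911 − 1 = 910.
Multiply: 4 · 110 · 78 · 130 · 910 = 4060056000.

4060056000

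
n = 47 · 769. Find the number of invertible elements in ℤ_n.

35328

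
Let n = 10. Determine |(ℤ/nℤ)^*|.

4

First factor: 10 = 2 · 5.
φ(10) = 10 · (1 − 1/2) · (1 − 1/5)
       = 10 · 4/10 = 4.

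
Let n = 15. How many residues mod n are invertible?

8

First factor: 15 = 3 · 5.
φ(3) = 3 − 1 = 2.
φ(5) = 5 − 1 = 4.
φ(15) = 2 × 4 = 8.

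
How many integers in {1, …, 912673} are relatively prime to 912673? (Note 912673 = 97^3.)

903264

φ(97^3) = 97^3 − 97^2 = 912673 − 9409 = 903264.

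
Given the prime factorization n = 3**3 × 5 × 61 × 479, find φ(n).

φ(3^3) = 3^3 − 3^2 = 27 − 9 = 18.
φ(5) = 5 − 1 = 4.
φ(61) = 61 − 1 = 60.
φ(479) = 479 − 1 = 478.
φ(3944565) = 18 × 4 × 60 × 478 = 2064960.

2064960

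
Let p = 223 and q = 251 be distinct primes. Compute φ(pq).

55500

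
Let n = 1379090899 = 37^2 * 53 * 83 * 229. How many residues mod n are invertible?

1294959744

φ(1379090899) = 1379090899 · (1 − 1/37) · (1 − 1/53) · (1 − 1/83) · (1 − 1/229)
       = 1379090899 · 34998912/37272727 = 1294959744.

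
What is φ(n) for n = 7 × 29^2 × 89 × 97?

φ(7) = 7 − 1 = 6.
φ(29^2) = 29^2 − 29^1 = 841 − 29 = 812.
φ(89) = 89 − 1 = 88.
φ(97) = 97 − 1 = 96.
φ(50822471) = 6 × 812 × 88 × 96 = 41158656.

41158656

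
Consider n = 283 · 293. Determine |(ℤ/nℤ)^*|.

82344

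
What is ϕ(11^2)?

φ(11^2) = 11^2 − 11^1 = 121 − 11 = 110.

110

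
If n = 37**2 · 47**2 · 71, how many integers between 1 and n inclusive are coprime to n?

φ(37^2) = 37^2 − 37^1 = 1369 − 37 = 1332.
φ(47^2) = 47^2 − 47^1 = 2209 − 47 = 2162.
φ(71) = 71 − 1 = 70.
Since φ is multiplicative, φ(214712591) = 1332 · 2162 · 70 = 201584880.

201584880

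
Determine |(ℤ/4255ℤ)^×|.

3168

Factor 4255: 4255 = 5 * 23 * 37.
φ(4255) = 4255 · (1 − 1/5) · (1 − 1/23) · (1 − 1/37)
       = 4255 · 3168/4255 = 3168.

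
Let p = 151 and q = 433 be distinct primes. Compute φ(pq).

64800

For distinct primes, φ(pq) = (p−1)(q−1) = 150 × 432 = 64800.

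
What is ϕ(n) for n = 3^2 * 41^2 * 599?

5884320

φ(3^2) = 3^2 − 3^1 = 9 − 3 = 6.
φ(41^2) = 41^1·(41−1) = 41·40 = 1640.
φ(599) = 599 − 1 = 598.
Since φ is multiplicative, φ(9062271) = 6 · 1640 · 598 = 5884320.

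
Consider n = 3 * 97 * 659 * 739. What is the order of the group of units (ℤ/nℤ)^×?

93235968

φ(141717291) = 141717291 · (1 − 1/3) · (1 − 1/97) · (1 − 1/659) · (1 − 1/739)
       = 141717291 · 93235968/141717291 = 93235968.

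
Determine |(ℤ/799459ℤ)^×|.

Prime factorization: 799459 = 17 · 31 · 37 · 41.
φ(17) = 17 − 1 = 16.
φ(31) = 31 − 1 = 30.
φ(37) = 37 − 1 = 36.
φ(41) = 41 − 1 = 40.
Multiply: 16 · 30 · 36 · 40 = 691200.

691200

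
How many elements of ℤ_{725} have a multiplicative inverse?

Prime factorization: 725 = 5^2 × 29.
φ(725) = 725 · (1 − 1/5) · (1 − 1/29)
       = 725 · 112/145 = 560.

560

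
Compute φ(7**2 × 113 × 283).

1326528

φ(1566971) = 1566971 · (1 − 1/7) · (1 − 1/113) · (1 − 1/283)
       = 1566971 · 189504/223853 = 1326528.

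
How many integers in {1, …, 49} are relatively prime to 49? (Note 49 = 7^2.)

φ(49) = 49 · (1 − 1/7)
       = 49 · 6/7 = 42.

42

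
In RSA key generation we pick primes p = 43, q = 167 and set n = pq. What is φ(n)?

6972

φ(43) = 43 − 1 = 42.
φ(167) = 167 − 1 = 166.
Since φ is multiplicative, φ(7181) = 42 · 166 = 6972.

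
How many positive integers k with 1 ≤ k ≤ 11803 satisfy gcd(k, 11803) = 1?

10080

First factor: 11803 = 11 * 29 * 37.
φ(11) = 11 − 1 = 10.
φ(29) = 29 − 1 = 28.
φ(37) = 37 − 1 = 36.
Multiply: 10 · 28 · 36 = 10080.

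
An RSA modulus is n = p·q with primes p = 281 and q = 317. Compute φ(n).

φ(pq) = (p−1)(q−1) = 280 · 316 = 88480.

88480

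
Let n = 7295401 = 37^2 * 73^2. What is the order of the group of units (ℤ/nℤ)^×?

7000992

φ(37^2) = 37^1·(37−1) = 37·36 = 1332.
φ(73^2) = 73^2 − 73^1 = 5329 − 73 = 5256.
Multiply: 1332 · 5256 = 7000992.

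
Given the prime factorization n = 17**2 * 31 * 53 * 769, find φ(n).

φ(365141963) = 365141963 · (1 − 1/17) · (1 − 1/31) · (1 − 1/53) · (1 − 1/769)
       = 365141963 · 19169280/21478939 = 325877760.

325877760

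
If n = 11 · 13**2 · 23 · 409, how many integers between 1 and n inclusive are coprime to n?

φ(17487613) = 17487613 · (1 − 1/11) · (1 − 1/13) · (1 − 1/23) · (1 − 1/409)
       = 17487613 · 1077120/1345201 = 14002560.

14002560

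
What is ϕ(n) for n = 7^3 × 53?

φ(18179) = 18179 · (1 − 1/7) · (1 − 1/53)
       = 18179 · 312/371 = 15288.

15288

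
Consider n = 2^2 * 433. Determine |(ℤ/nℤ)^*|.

864

φ(1732) = 1732 · (1 − 1/2) · (1 − 1/433)
       = 1732 · 432/866 = 864.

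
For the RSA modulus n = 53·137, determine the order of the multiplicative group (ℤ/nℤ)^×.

7072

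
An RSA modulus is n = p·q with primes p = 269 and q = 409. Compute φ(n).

φ(269) = 269 − 1 = 268.
φ(409) = 409 − 1 = 408.
φ(110021) = 268 × 408 = 109344.

109344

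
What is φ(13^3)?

φ(13^3) = 13^2·(13−1) = 169·12 = 2028.

2028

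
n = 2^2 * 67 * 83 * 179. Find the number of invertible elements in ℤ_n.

φ(3981676) = 3981676 · (1 − 1/2) · (1 − 1/67) · (1 − 1/83) · (1 − 1/179)
       = 3981676 · 963336/1990838 = 1926672.

1926672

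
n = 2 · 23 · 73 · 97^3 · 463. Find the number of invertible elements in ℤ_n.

φ(2) = 2 − 1 = 1.
φ(23) = 23 − 1 = 22.
φ(73) = 73 − 1 = 72.
φ(97^3) = 97^2·(97−1) = 9409·96 = 903264.
φ(463) = 463 − 1 = 462.
φ(1418981997442) = 1 × 22 × 72 × 903264 × 462 = 661015821312.

661015821312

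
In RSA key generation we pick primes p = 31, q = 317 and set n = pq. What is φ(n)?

9480

φ(n) = (p − 1)(q − 1) = (31−1)(317−1) = 30·316 = 9480.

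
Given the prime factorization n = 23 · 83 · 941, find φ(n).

1695760

φ(23) = 23 − 1 = 22.
φ(83) = 83 − 1 = 82.
φ(941) = 941 − 1 = 940.
φ(1796369) = 22 × 82 × 940 = 1695760.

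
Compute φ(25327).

22680

Factor 25327: 25327 = 19 × 31 × 43.
φ(19) = 19 − 1 = 18.
φ(31) = 31 − 1 = 30.
φ(43) = 43 − 1 = 42.
Multiply: 18 · 30 · 42 = 22680.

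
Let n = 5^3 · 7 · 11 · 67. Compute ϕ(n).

φ(644875) = 644875 · (1 − 1/5) · (1 − 1/7) · (1 − 1/11) · (1 − 1/67)
       = 644875 · 15840/25795 = 396000.

396000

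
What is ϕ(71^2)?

φ(5041) = 5041 · (1 − 1/71)
       = 5041 · 70/71 = 4970.

4970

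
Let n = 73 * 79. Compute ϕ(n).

5616

φ(73) = 73 − 1 = 72.
φ(79) = 79 − 1 = 78.
Multiply: 72 · 78 = 5616.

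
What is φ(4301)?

3520

4301 = 11 · 17 · 23.
φ(11) = 11 − 1 = 10.
φ(17) = 17 − 1 = 16.
φ(23) = 23 − 1 = 22.
Since φ is multiplicative, φ(4301) = 10 · 16 · 22 = 3520.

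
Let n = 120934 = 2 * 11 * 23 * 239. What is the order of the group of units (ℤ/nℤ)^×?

φ(2) = 2 − 1 = 1.
φ(11) = 11 − 1 = 10.
φ(23) = 23 − 1 = 22.
φ(239) = 239 − 1 = 238.
Since φ is multiplicative, φ(120934) = 1 · 10 · 22 · 238 = 52360.

52360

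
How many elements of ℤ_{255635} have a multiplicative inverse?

255635 = 5 · 29 · 41 · 43.
φ(5) = 5 − 1 = 4.
φ(29) = 29 − 1 = 28.
φ(41) = 41 − 1 = 40.
φ(43) = 43 − 1 = 42.
Since φ is multiplicative, φ(255635) = 4 · 28 · 40 · 42 = 188160.

188160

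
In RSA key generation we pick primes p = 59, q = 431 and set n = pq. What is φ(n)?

24940

φ(pq) = (p−1)(q−1) = 58 · 430 = 24940.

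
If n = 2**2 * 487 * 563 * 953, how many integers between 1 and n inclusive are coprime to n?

520043328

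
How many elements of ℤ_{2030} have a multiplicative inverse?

Prime factorization: 2030 = 2 × 5 × 7 × 29.
φ(2030) = 2030 · (1 − 1/2) · (1 − 1/5) · (1 − 1/7) · (1 − 1/29)
       = 2030 · 672/2030 = 672.

672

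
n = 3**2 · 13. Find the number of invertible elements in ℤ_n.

72

φ(3^2) = 3^2 − 3^1 = 9 − 3 = 6.
φ(13) = 13 − 1 = 12.
φ(117) = 6 × 12 = 72.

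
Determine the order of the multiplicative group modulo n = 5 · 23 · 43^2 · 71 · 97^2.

103595627520

φ(142048472765) = 142048472765 · (1 − 1/5) · (1 − 1/23) · (1 − 1/43) · (1 − 1/71) · (1 − 1/97)
       = 142048472765 · 24837120/34056215 = 103595627520.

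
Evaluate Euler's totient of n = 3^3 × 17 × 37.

10368

φ(16983) = 16983 · (1 − 1/3) · (1 − 1/17) · (1 − 1/37)
       = 16983 · 1152/1887 = 10368.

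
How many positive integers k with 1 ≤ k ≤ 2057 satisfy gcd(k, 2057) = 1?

1760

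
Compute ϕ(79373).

59136

79373 = 7 × 17 × 23 × 29.
φ(7) = 7 − 1 = 6.
φ(17) = 17 − 1 = 16.
φ(23) = 23 − 1 = 22.
φ(29) = 29 − 1 = 28.
Since φ is multiplicative, φ(79373) = 6 · 16 · 22 · 28 = 59136.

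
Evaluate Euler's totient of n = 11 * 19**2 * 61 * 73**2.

φ(1290848999) = 1290848999 · (1 − 1/11) · (1 − 1/19) · (1 − 1/61) · (1 − 1/73)
       = 1290848999 · 777600/930677 = 1078531200.

1078531200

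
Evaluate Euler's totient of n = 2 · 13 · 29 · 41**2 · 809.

445240320

φ(1025386466) = 1025386466 · (1 − 1/2) · (1 − 1/13) · (1 − 1/29) · (1 − 1/41) · (1 − 1/809)
       = 1025386466 · 10859520/25009426 = 445240320.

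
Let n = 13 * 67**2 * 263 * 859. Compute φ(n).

11928574944

φ(13) = 13 − 1 = 12.
φ(67^2) = 67^1·(67−1) = 67·66 = 4422.
φ(263) = 263 − 1 = 262.
φ(859) = 859 − 1 = 858.
Multiply: 12 · 4422 · 262 · 858 = 11928574944.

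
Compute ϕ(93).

60

Factor 93: 93 = 3 · 31.
φ(3) = 3 − 1 = 2.
φ(31) = 31 − 1 = 30.
Since φ is multiplicative, φ(93) = 2 · 30 = 60.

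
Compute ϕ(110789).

84672

110789 = 7^3 × 17 × 19.
φ(110789) = 110789 · (1 − 1/7) · (1 − 1/17) · (1 − 1/19)
       = 110789 · 1728/2261 = 84672.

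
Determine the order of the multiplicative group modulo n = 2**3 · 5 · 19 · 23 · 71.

φ(2^3) = 2^3 − 2^2 = 8 − 4 = 4.
φ(5) = 5 − 1 = 4.
φ(19) = 19 − 1 = 18.
φ(23) = 23 − 1 = 22.
φ(71) = 71 − 1 = 70.
Since φ is multiplicative, φ(1241080) = 4 · 4 · 18 · 22 · 70 = 443520.

443520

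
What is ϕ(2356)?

1080

2356 = 2^2 * 19 * 31.
φ(2^2) = 2^1·(2−1) = 2·1 = 2.
φ(19) = 19 − 1 = 18.
φ(31) = 31 − 1 = 30.
φ(2356) = 2 × 18 × 30 = 1080.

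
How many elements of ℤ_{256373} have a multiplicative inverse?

224640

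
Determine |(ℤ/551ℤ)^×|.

551 = 19 · 29.
φ(19) = 19 − 1 = 18.
φ(29) = 29 − 1 = 28.
φ(551) = 18 × 28 = 504.

504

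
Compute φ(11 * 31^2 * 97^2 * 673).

φ(66938288747) = 66938288747 · (1 − 1/11) · (1 − 1/31) · (1 − 1/97) · (1 − 1/673)
       = 66938288747 · 19353600/22260821 = 58196275200.

58196275200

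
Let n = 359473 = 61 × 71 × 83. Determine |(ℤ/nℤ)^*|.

φ(359473) = 359473 · (1 − 1/61) · (1 − 1/71) · (1 − 1/83)
       = 359473 · 344400/359473 = 344400.

344400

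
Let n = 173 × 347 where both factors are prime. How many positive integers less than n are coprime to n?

φ(60031) = 60031 · (1 − 1/173) · (1 − 1/347)
       = 60031 · 59512/60031 = 59512.

59512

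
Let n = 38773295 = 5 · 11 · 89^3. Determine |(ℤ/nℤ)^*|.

27881920

φ(5) = 5 − 1 = 4.
φ(11) = 11 − 1 = 10.
φ(89^3) = 89^2·(89−1) = 7921·88 = 697048.
φ(38773295) = 4 × 10 × 697048 = 27881920.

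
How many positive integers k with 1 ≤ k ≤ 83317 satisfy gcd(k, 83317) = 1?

69888

Factor 83317: 83317 = 13**2 · 17 · 29.
φ(83317) = 83317 · (1 − 1/13) · (1 − 1/17) · (1 − 1/29)
       = 83317 · 5376/6409 = 69888.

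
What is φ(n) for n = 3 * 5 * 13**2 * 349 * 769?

333545472

φ(3) = 3 − 1 = 2.
φ(5) = 5 − 1 = 4.
φ(13^2) = 13^1·(13−1) = 13·12 = 156.
φ(349) = 349 − 1 = 348.
φ(769) = 769 − 1 = 768.
φ(680345835) = 2 × 4 × 156 × 348 × 768 = 333545472.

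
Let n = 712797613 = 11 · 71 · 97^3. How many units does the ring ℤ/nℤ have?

632284800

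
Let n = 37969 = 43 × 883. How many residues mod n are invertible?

37044

φ(43) = 43 − 1 = 42.
φ(883) = 883 − 1 = 882.
Multiply: 42 · 882 = 37044.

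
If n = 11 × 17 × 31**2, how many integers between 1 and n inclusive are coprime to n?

φ(179707) = 179707 · (1 − 1/11) · (1 − 1/17) · (1 − 1/31)
       = 179707 · 4800/5797 = 148800.

148800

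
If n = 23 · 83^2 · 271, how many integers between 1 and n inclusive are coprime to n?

φ(42939137) = 42939137 · (1 − 1/23) · (1 − 1/83) · (1 − 1/271)
       = 42939137 · 487080/517339 = 40427640.

40427640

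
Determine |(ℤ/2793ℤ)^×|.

1512

Factor 2793: 2793 = 3 · 7^2 · 19.
φ(3) = 3 − 1 = 2.
φ(7^2) = 7^1·(7−1) = 7·6 = 42.
φ(19) = 19 − 1 = 18.
Multiply: 2 · 42 · 18 = 1512.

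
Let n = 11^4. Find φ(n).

13310

φ(14641) = 14641 · (1 − 1/11)
       = 14641 · 10/11 = 13310.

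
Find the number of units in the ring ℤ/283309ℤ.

283309 = 13 · 19 · 31 · 37.
φ(13) = 13 − 1 = 12.
φ(19) = 19 − 1 = 18.
φ(31) = 31 − 1 = 30.
φ(37) = 37 − 1 = 36.
Multiply: 12 · 18 · 30 · 36 = 233280.

233280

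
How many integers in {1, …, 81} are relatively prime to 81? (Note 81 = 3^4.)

φ(81) = 81 · (1 − 1/3)
       = 81 · 2/3 = 54.

54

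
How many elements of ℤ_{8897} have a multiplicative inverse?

Factor 8897: 8897 = 7 · 31 · 41.
φ(8897) = 8897 · (1 − 1/7) · (1 − 1/31) · (1 − 1/41)
       = 8897 · 7200/8897 = 7200.

7200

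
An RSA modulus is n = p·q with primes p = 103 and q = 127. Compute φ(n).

φ(103) = 103 − 1 = 102.
φ(127) = 127 − 1 = 126.
Since φ is multiplicative, φ(13081) = 102 · 126 = 12852.

12852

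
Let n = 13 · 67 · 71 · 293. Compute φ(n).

16188480

φ(13) = 13 − 1 = 12.
φ(67) = 67 − 1 = 66.
φ(71) = 71 − 1 = 70.
φ(293) = 293 − 1 = 292.
Since φ is multiplicative, φ(18119413) = 12 · 66 · 70 · 292 = 16188480.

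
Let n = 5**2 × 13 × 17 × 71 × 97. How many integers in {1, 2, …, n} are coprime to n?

φ(5^2) = 5^1·(5−1) = 5·4 = 20.
φ(13) = 13 − 1 = 12.
φ(17) = 17 − 1 = 16.
φ(71) = 71 − 1 = 70.
φ(97) = 97 − 1 = 96.
Multiply: 20 · 12 · 16 · 70 · 96 = 25804800.

25804800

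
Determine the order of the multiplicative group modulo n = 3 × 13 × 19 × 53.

φ(3) = 3 − 1 = 2.
φ(13) = 13 − 1 = 12.
φ(19) = 19 − 1 = 18.
φ(53) = 53 − 1 = 52.
Multiply: 2 · 12 · 18 · 52 = 22464.

22464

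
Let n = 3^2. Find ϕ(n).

6

φ(3^2) = 3^1·(3−1) = 3·2 = 6.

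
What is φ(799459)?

Prime factorization: 799459 = 17 · 31 · 37 · 41.
φ(17) = 17 − 1 = 16.
φ(31) = 31 − 1 = 30.
φ(37) = 37 − 1 = 36.
φ(41) = 41 − 1 = 40.
Since φ is multiplicative, φ(799459) = 16 · 30 · 36 · 40 = 691200.

691200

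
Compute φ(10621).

9072

Factor 10621: 10621 = 13 · 19 · 43.
φ(13) = 13 − 1 = 12.
φ(19) = 19 − 1 = 18.
φ(43) = 43 − 1 = 42.
φ(10621) = 12 × 18 × 42 = 9072.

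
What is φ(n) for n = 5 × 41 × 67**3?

φ(5) = 5 − 1 = 4.
φ(41) = 41 − 1 = 40.
φ(67^3) = 67^2·(67−1) = 4489·66 = 296274.
Since φ is multiplicative, φ(61656415) = 4 · 40 · 296274 = 47403840.

47403840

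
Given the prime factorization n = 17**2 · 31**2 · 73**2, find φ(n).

1329557760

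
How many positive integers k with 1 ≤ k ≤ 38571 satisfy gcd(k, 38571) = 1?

First factor: 38571 = 3 · 13 · 23 · 43.
φ(38571) = 38571 · (1 − 1/3) · (1 − 1/13) · (1 − 1/23) · (1 − 1/43)
       = 38571 · 22176/38571 = 22176.

22176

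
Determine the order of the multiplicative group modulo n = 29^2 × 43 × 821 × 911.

25448404800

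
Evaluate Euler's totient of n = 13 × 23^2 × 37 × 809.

176622336

φ(205849241) = 205849241 · (1 − 1/13) · (1 − 1/23) · (1 − 1/37) · (1 − 1/809)
       = 205849241 · 7679232/8949967 = 176622336.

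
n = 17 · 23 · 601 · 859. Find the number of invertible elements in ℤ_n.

181209600

φ(201857269) = 201857269 · (1 − 1/17) · (1 − 1/23) · (1 − 1/601) · (1 − 1/859)
       = 201857269 · 181209600/201857269 = 181209600.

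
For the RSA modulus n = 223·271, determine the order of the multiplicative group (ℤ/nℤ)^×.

φ(n) = (p − 1)(q − 1) = (223−1)(271−1) = 222·270 = 59940.

59940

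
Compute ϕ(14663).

12600

Prime factorization: 14663 = 11 · 31 · 43.
φ(11) = 11 − 1 = 10.
φ(31) = 31 − 1 = 30.
φ(43) = 43 − 1 = 42.
Multiply: 10 · 30 · 42 = 12600.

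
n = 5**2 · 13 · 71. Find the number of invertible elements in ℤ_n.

16800

φ(23075) = 23075 · (1 − 1/5) · (1 − 1/13) · (1 − 1/71)
       = 23075 · 3360/4615 = 16800.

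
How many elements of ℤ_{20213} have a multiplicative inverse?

20213 = 17 · 29 · 41.
φ(17) = 17 − 1 = 16.
φ(29) = 29 − 1 = 28.
φ(41) = 41 − 1 = 40.
Since φ is multiplicative, φ(20213) = 16 · 28 · 40 = 17920.

17920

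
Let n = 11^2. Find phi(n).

φ(11^2) = 11^2 − 11^1 = 121 − 11 = 110.

110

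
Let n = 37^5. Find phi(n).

67469796

φ(37^5) = 37^5 − 37^4 = 69343957 − 1874161 = 67469796.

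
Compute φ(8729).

7056

First factor: 8729 = 7 * 29 * 43.
φ(7) = 7 − 1 = 6.
φ(29) = 29 − 1 = 28.
φ(43) = 43 − 1 = 42.
Multiply: 6 · 28 · 42 = 7056.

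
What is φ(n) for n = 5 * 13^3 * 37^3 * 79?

31183761024

φ(5) = 5 − 1 = 4.
φ(13^3) = 13^3 − 13^2 = 2197 − 169 = 2028.
φ(37^3) = 37^3 − 37^2 = 50653 − 1369 = 49284.
φ(79) = 79 − 1 = 78.
Since φ is multiplicative, φ(43957433195) = 4 · 2028 · 49284 · 78 = 31183761024.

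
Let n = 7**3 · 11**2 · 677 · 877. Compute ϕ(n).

φ(24641534687) = 24641534687 · (1 − 1/7) · (1 − 1/11) · (1 − 1/677) · (1 − 1/877)
       = 24641534687 · 35530560/45717133 = 19150971840.

19150971840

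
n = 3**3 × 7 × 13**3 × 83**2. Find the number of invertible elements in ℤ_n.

φ(3^3) = 3^3 − 3^2 = 27 − 9 = 18.
φ(7) = 7 − 1 = 6.
φ(13^3) = 13^3 − 13^2 = 2197 − 169 = 2028.
φ(83^2) = 83^2 − 83^1 = 6889 − 83 = 6806.
Since φ is multiplicative, φ(2860540137) = 18 · 6 · 2028 · 6806 = 1490677344.

1490677344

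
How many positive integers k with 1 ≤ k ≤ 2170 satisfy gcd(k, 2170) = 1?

720

Factor 2170: 2170 = 2 × 5 × 7 × 31.
φ(2) = 2 − 1 = 1.
φ(5) = 5 − 1 = 4.
φ(7) = 7 − 1 = 6.
φ(31) = 31 − 1 = 30.
φ(2170) = 1 × 4 × 6 × 30 = 720.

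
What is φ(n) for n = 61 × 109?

φ(61) = 61 − 1 = 60.
φ(109) = 109 − 1 = 108.
Multiply: 60 · 108 = 6480.

6480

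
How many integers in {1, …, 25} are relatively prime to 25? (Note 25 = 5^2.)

φ(5^2) = 5^2 − 5^1 = 25 − 5 = 20.

20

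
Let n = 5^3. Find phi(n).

φ(5^3) = 5^3 − 5^2 = 125 − 25 = 100.

100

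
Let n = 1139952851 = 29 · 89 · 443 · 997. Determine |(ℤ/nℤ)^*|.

1084731648

φ(29) = 29 − 1 = 28.
φ(89) = 89 − 1 = 88.
φ(443) = 443 − 1 = 442.
φ(997) = 997 − 1 = 996.
Multiply: 28 · 88 · 442 · 996 = 1084731648.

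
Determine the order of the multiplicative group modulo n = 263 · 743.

φ(195409) = 195409 · (1 − 1/263) · (1 − 1/743)
       = 195409 · 194404/195409 = 194404.

194404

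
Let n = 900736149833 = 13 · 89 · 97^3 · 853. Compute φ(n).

φ(13) = 13 − 1 = 12.
φ(89) = 89 − 1 = 88.
φ(97^3) = 97^2·(97−1) = 9409·96 = 903264.
φ(853) = 853 − 1 = 852.
φ(900736149833) = 12 × 88 × 903264 × 852 = 812677459968.

812677459968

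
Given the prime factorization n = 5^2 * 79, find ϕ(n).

φ(5^2) = 5^1·(5−1) = 5·4 = 20.
φ(79) = 79 − 1 = 78.
Multiply: 20 · 78 = 1560.

1560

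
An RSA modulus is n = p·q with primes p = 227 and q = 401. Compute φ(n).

φ(227) = 227 − 1 = 226.
φ(401) = 401 − 1 = 400.
Multiply: 226 · 400 = 90400.

90400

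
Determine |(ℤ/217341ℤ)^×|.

129600

First factor: 217341 = 3^2 * 19 * 31 * 41.
φ(3^2) = 3^2 − 3^1 = 9 − 3 = 6.
φ(19) = 19 − 1 = 18.
φ(31) = 31 − 1 = 30.
φ(41) = 41 − 1 = 40.
Since φ is multiplicative, φ(217341) = 6 · 18 · 30 · 40 = 129600.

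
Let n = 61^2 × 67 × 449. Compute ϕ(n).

108218880

φ(111938843) = 111938843 · (1 − 1/61) · (1 − 1/67) · (1 − 1/449)
       = 111938843 · 1774080/1835063 = 108218880.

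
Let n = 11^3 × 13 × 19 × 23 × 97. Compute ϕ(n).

φ(733456867) = 733456867 · (1 − 1/11) · (1 − 1/13) · (1 − 1/19) · (1 − 1/23) · (1 − 1/97)
       = 733456867 · 4561920/6061627 = 551992320.

551992320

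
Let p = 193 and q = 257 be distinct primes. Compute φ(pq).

49152

φ(pq) = (p−1)(q−1) = 192 · 256 = 49152.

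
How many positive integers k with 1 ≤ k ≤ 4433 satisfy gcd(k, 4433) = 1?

Factor 4433: 4433 = 11 * 13 * 31.
φ(4433) = 4433 · (1 − 1/11) · (1 − 1/13) · (1 − 1/31)
       = 4433 · 3600/4433 = 3600.

3600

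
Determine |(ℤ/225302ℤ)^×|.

83160

225302 = 2 · 7^2 · 11^2 · 19.
φ(225302) = 225302 · (1 − 1/2) · (1 − 1/7) · (1 − 1/11) · (1 − 1/19)
       = 225302 · 1080/2926 = 83160.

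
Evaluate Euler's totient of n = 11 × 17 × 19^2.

54720

φ(67507) = 67507 · (1 − 1/11) · (1 − 1/17) · (1 − 1/19)
       = 67507 · 2880/3553 = 54720.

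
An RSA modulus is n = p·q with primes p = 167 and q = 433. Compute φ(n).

71712

φ(72311) = 72311 · (1 − 1/167) · (1 − 1/433)
       = 72311 · 71712/72311 = 71712.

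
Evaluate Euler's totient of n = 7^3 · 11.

2940

φ(7^3) = 7^3 − 7^2 = 343 − 49 = 294.
φ(11) = 11 − 1 = 10.
Since φ is multiplicative, φ(3773) = 294 · 10 = 2940.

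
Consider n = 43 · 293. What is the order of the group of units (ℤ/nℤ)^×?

φ(43) = 43 − 1 = 42.
φ(293) = 293 − 1 = 292.
Since φ is multiplicative, φ(12599) = 42 · 292 = 12264.

12264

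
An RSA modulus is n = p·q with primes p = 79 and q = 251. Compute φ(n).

For distinct primes, φ(pq) = (p−1)(q−1) = 78 × 250 = 19500.

19500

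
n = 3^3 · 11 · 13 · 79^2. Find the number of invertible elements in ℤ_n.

φ(24096501) = 24096501 · (1 − 1/3) · (1 − 1/11) · (1 − 1/13) · (1 − 1/79)
       = 24096501 · 18720/33891 = 13309920.

13309920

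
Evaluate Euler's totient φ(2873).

Prime factorization: 2873 = 13**2 * 17.
φ(2873) = 2873 · (1 − 1/13) · (1 − 1/17)
       = 2873 · 192/221 = 2496.

2496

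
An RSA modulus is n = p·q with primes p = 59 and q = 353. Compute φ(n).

20416

φ(20827) = 20827 · (1 − 1/59) · (1 − 1/353)
       = 20827 · 20416/20827 = 20416.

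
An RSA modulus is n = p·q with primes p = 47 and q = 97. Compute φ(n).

φ(4559) = 4559 · (1 − 1/47) · (1 − 1/97)
       = 4559 · 4416/4559 = 4416.

4416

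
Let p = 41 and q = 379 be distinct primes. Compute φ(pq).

15120

φ(pq) = (p−1)(q−1) = 40 · 378 = 15120.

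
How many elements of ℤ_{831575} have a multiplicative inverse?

604800

First factor: 831575 = 5^2 × 29 × 31 × 37.
φ(831575) = 831575 · (1 − 1/5) · (1 − 1/29) · (1 − 1/31) · (1 − 1/37)
       = 831575 · 120960/166315 = 604800.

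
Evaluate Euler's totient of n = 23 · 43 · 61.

φ(60329) = 60329 · (1 − 1/23) · (1 − 1/43) · (1 − 1/61)
       = 60329 · 55440/60329 = 55440.

55440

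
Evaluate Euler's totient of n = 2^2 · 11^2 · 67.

φ(2^2) = 2^1·(2−1) = 2·1 = 2.
φ(11^2) = 11^1·(11−1) = 11·10 = 110.
φ(67) = 67 − 1 = 66.
Since φ is multiplicative, φ(32428) = 2 · 110 · 66 = 14520.

14520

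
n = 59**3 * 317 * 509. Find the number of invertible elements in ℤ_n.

32410282144

φ(33138517787) = 33138517787 · (1 − 1/59) · (1 − 1/317) · (1 − 1/509)
       = 33138517787 · 9310624/9519827 = 32410282144.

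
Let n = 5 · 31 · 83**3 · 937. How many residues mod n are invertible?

φ(83043484945) = 83043484945 · (1 − 1/5) · (1 − 1/31) · (1 − 1/83) · (1 − 1/937)
       = 83043484945 · 9210240/12054505 = 63449343360.

63449343360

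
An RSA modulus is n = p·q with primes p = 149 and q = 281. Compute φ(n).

φ(pq) = (p−1)(q−1) = 148 · 280 = 41440.

41440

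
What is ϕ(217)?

Factor 217: 217 = 7 × 31.
φ(217) = 217 · (1 − 1/7) · (1 − 1/31)
       = 217 · 180/217 = 180.

180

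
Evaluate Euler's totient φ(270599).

211680

First factor: 270599 = 7 * 29 * 31 * 43.
φ(270599) = 270599 · (1 − 1/7) · (1 − 1/29) · (1 − 1/31) · (1 − 1/43)
       = 270599 · 211680/270599 = 211680.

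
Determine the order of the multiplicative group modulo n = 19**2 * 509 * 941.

φ(172907809) = 172907809 · (1 − 1/19) · (1 − 1/509) · (1 − 1/941)
       = 172907809 · 8595360/9100411 = 163311840.

163311840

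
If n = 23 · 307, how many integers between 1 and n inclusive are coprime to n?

6732

φ(23) = 23 − 1 = 22.
φ(307) = 307 − 1 = 306.
φ(7061) = 22 × 306 = 6732.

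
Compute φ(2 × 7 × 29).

168

φ(2) = 2 − 1 = 1.
φ(7) = 7 − 1 = 6.
φ(29) = 29 − 1 = 28.
Multiply: 1 · 6 · 28 = 168.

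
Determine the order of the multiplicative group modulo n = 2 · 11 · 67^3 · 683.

φ(2) = 2 − 1 = 1.
φ(11) = 11 − 1 = 10.
φ(67^3) = 67^3 − 67^2 = 300763 − 4489 = 296274.
φ(683) = 683 − 1 = 682.
φ(4519264838) = 1 × 10 × 296274 × 682 = 2020588680.

2020588680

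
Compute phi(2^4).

8

φ(16) = 16 · (1 − 1/2)
       = 16 · 1/2 = 8.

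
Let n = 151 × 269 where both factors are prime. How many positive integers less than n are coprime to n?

φ(pq) = (p−1)(q−1) = 150 · 268 = 40200.

40200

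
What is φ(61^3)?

223260

φ(61^3) = 61^2·(61−1) = 3721·60 = 223260.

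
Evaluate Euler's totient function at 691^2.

φ(691^2) = 691^1·(691−1) = 691·690 = 476790.

476790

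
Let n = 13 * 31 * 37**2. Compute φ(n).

φ(551707) = 551707 · (1 − 1/13) · (1 − 1/31) · (1 − 1/37)
       = 551707 · 12960/14911 = 479520.

479520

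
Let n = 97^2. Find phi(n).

9312

φ(97^2) = 97^2 − 97^1 = 9409 − 97 = 9312.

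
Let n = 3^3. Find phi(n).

φ(27) = 27 · (1 − 1/3)
       = 27 · 2/3 = 18.

18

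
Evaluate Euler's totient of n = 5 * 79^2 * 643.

φ(20064815) = 20064815 · (1 − 1/5) · (1 − 1/79) · (1 − 1/643)
       = 20064815 · 200304/253985 = 15824016.

15824016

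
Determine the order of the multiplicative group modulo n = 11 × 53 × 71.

36400

φ(11) = 11 − 1 = 10.
φ(53) = 53 − 1 = 52.
φ(71) = 71 − 1 = 70.
Multiply: 10 · 52 · 70 = 36400.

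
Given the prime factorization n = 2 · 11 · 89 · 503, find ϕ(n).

441760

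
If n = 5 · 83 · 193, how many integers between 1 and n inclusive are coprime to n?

62976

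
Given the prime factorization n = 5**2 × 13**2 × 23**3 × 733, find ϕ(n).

26579329920

φ(37680286475) = 37680286475 · (1 − 1/5) · (1 − 1/13) · (1 − 1/23) · (1 − 1/733)
       = 37680286475 · 772992/1095835 = 26579329920.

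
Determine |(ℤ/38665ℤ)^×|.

Factor 38665: 38665 = 5 · 11 · 19 · 37.
φ(5) = 5 − 1 = 4.
φ(11) = 11 − 1 = 10.
φ(19) = 19 − 1 = 18.
φ(37) = 37 − 1 = 36.
Multiply: 4 · 10 · 18 · 36 = 25920.

25920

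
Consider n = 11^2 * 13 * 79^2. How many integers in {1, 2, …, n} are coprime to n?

8133840

φ(11^2) = 11^1·(11−1) = 11·10 = 110.
φ(13) = 13 − 1 = 12.
φ(79^2) = 79^1·(79−1) = 79·78 = 6162.
Multiply: 110 · 12 · 6162 = 8133840.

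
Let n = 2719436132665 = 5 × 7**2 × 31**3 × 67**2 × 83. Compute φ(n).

φ(2719436132665) = 2719436132665 · (1 − 1/5) · (1 − 1/7) · (1 − 1/31) · (1 − 1/67) · (1 − 1/83)
       = 2719436132665 · 3896640/6033685 = 1756250717760.

1756250717760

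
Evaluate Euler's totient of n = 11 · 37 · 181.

64800

φ(11) = 11 − 1 = 10.
φ(37) = 37 − 1 = 36.
φ(181) = 181 − 1 = 180.
Since φ is multiplicative, φ(73667) = 10 · 36 · 180 = 64800.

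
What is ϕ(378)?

Prime factorization: 378 = 2 · 3^3 · 7.
φ(378) = 378 · (1 − 1/2) · (1 − 1/3) · (1 − 1/7)
       = 378 · 12/42 = 108.

108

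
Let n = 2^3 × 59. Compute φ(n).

φ(472) = 472 · (1 − 1/2) · (1 − 1/59)
       = 472 · 58/118 = 232.

232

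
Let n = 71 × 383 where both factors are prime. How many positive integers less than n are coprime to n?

φ(pq) = (p−1)(q−1) = 70 · 382 = 26740.

26740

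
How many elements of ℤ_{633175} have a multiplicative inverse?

Factor 633175: 633175 = 5^2 × 19 × 31 × 43.
φ(5^2) = 5^2 − 5^1 = 25 − 5 = 20.
φ(19) = 19 − 1 = 18.
φ(31) = 31 − 1 = 30.
φ(43) = 43 − 1 = 42.
Multiply: 20 · 18 · 30 · 42 = 453600.

453600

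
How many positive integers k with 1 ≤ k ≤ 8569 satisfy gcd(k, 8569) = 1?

7200

8569 = 11 · 19 · 41.
φ(11) = 11 − 1 = 10.
φ(19) = 19 − 1 = 18.
φ(41) = 41 − 1 = 40.
Since φ is multiplicative, φ(8569) = 10 · 18 · 40 = 7200.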